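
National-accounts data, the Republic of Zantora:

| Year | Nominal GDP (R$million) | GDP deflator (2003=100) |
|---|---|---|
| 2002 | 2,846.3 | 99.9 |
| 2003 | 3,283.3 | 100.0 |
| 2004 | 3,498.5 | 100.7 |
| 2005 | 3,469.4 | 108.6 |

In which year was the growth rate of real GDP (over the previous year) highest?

2003: real = 3283.3/1.000 = 3283.30; growth vs 2002 (2849.15) = 15.24%.
2004: real = 3498.5/1.007 = 3474.18; growth vs 2003 (3283.30) = 5.81%.
2005: real = 3469.4/1.086 = 3194.66; growth vs 2004 (3474.18) = -8.05%.

2003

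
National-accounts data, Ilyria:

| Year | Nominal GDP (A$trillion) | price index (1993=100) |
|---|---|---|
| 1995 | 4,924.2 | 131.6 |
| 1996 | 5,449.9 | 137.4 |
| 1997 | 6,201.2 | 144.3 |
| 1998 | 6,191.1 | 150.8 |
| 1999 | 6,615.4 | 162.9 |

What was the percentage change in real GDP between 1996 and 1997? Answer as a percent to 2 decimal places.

8.34%

Real GDP 1996 = 5449.9/1.374 = 3966.45.
Real GDP 1997 = 6201.2/1.443 = 4297.44.
Change = 4297.44/3966.45 − 1 = 0.0834.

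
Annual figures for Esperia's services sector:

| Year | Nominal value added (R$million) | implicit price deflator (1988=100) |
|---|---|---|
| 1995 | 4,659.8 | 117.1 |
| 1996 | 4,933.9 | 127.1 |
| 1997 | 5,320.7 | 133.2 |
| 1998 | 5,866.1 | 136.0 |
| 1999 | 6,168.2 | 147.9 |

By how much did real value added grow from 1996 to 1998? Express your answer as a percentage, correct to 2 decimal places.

Real value added 1996 = 4933.9/1.271 = 3881.90.
Real value added 1998 = 5866.1/1.360 = 4313.31.
Change = 4313.31/3881.90 − 1 = 0.1111.

11.11%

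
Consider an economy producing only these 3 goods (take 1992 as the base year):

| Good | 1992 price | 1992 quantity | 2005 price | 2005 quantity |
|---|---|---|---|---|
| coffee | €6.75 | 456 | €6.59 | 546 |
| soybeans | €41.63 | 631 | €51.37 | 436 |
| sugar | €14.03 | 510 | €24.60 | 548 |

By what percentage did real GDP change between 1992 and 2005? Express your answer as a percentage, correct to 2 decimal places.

Real GDP 1992 = Nominal GDP 1992 = 6.75·456 + 41.63·631 + 14.03·510 = 36501.83.
Real GDP 2005 (at 1992 prices) = 6.75·546 + 41.63·436 + 14.03·548 = 29524.62.
Real growth = 29524.62/36501.83 − 1 = -0.1911.

-19.11%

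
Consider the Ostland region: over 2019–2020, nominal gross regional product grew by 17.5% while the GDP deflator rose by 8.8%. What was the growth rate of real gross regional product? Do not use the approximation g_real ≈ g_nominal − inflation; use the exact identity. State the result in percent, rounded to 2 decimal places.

8.00%

(1 + g_nom) = (1 + g_real)(1 + π), so g_real = 1.1750 / 1.0880 − 1 = 0.07996.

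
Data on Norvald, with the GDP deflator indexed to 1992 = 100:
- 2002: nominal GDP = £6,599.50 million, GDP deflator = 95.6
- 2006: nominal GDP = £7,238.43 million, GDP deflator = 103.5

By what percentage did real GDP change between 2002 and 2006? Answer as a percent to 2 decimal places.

1.31%

Deflate each year: 2002 → 6599.50/0.956 = 6903.24; 2006 → 7238.43/1.035 = 6993.65.
So real GDP changed by 6993.65/6903.24 − 1 = 0.0131, i.e. 1.31%.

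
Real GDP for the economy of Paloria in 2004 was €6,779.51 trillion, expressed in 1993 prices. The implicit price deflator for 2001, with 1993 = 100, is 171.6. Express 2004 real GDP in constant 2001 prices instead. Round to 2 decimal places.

Real GDP in 2001 prices = Real GDP in 1993 prices × (P_2001/P_1993) = 6779.51 × 1.716 = 11633.64.

€11,633.64 trillion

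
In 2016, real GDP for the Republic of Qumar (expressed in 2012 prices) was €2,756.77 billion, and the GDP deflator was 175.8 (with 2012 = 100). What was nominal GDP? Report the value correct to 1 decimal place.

Nominal GDP = Real × (GDP deflator/100) = 2756.77 × 1.758 = 4846.40.

€4,846.4 billion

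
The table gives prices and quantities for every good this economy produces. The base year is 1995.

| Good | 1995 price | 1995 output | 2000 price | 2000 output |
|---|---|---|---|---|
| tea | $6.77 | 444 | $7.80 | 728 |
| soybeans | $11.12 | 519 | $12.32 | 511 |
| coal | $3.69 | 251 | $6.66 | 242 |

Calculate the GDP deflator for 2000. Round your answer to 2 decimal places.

118.10

Nominal GDP 2000 = 7.80·728 + 12.32·511 + 6.66·242 = 13585.64.
Real GDP 2000 (at 1995 prices) = 6.77·728 + 11.12·511 + 3.69·242 = 11503.86.
Deflator = Nominal/Real × 100 = 13585.64/11503.86 × 100 = 118.096.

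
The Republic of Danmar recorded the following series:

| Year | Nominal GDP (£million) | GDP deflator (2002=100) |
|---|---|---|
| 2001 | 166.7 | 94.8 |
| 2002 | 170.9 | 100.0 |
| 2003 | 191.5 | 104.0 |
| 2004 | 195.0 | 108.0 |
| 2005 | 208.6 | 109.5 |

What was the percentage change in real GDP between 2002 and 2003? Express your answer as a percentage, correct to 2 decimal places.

Real GDP 2002 = 170.9/1.000 = 170.90.
Real GDP 2003 = 191.5/1.040 = 184.13.
Change = 184.13/170.90 − 1 = 0.0774.

7.74%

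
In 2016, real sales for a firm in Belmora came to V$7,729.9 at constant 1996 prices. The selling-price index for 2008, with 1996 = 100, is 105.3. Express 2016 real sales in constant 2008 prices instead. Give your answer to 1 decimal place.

Real sales in 2008 prices = Real sales in 1996 prices × (P_2008/P_1996) = 7729.9 × 1.053 = 8139.58.

V$8,139.6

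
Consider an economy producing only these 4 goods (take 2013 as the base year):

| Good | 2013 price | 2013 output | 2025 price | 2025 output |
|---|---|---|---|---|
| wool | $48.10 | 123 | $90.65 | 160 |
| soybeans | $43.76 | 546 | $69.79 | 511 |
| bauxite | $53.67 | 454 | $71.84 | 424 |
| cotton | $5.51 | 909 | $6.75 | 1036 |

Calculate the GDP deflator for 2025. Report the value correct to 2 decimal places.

149.72

Nominal GDP 2025 = 90.65·160 + 69.79·511 + 71.84·424 + 6.75·1036 = 87619.85.
Real GDP 2025 (at 2013 prices) = 48.10·160 + 43.76·511 + 53.67·424 + 5.51·1036 = 58521.80.
Deflator = Nominal/Real × 100 = 87619.85/58521.80 × 100 = 149.722.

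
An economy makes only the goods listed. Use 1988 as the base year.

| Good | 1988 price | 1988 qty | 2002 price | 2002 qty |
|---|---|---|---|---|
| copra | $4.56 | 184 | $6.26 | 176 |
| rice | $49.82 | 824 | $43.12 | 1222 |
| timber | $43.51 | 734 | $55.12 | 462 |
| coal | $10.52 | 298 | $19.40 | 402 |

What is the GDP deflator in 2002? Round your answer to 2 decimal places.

Nominal GDP 2002 = 6.26·176 + 43.12·1222 + 55.12·462 + 19.40·402 = 87058.64.
Real GDP 2002 (at 1988 prices) = 4.56·176 + 49.82·1222 + 43.51·462 + 10.52·402 = 86013.26.
Deflator = Nominal/Real × 100 = 87058.64/86013.26 × 100 = 101.215.

101.22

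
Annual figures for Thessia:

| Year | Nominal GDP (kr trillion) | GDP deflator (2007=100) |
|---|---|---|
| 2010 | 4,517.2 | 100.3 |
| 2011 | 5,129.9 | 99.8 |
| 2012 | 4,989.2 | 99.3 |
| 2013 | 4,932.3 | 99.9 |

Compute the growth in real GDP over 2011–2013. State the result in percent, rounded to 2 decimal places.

-3.95%

Real GDP 2011 = 5129.9/0.998 = 5140.18.
Real GDP 2013 = 4932.3/0.999 = 4937.24.
Change = 4937.24/5140.18 − 1 = -0.0395.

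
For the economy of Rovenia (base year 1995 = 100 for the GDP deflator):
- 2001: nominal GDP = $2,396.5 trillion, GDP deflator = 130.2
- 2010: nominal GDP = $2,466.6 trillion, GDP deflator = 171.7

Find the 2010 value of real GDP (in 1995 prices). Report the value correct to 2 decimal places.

Real GDP = Nominal / (GDP deflator/100) = 2466.6 / 1.717 = 1436.58.

$1,436.58 trillion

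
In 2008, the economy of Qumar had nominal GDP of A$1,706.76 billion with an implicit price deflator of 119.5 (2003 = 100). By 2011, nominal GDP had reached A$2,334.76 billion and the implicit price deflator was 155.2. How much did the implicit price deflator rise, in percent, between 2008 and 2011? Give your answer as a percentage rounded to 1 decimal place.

Price-level change = 155.2 / 119.5 − 1 = 0.2987.

29.9%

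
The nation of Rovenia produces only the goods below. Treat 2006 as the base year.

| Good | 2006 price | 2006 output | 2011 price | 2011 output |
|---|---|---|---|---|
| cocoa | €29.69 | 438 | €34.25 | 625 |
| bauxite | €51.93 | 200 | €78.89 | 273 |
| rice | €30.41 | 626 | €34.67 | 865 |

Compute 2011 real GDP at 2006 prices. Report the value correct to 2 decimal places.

Real GDP 2011 = Σ (p_2006 × q_2011) = 29.69·625 + 51.93·273 + 30.41·865 = 59037.79.

€59037.79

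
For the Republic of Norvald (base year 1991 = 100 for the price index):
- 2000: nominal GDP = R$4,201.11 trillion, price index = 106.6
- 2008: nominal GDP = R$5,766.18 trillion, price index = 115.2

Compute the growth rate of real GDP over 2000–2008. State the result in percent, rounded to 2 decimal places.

Real GDP 2000 = 4201.11 / 1.066 = 3941.00.
Real GDP 2008 = 5766.18 / 1.152 = 5005.36.
Real growth = 5005.36 / 3941.00 − 1 = 0.2701.

27.01%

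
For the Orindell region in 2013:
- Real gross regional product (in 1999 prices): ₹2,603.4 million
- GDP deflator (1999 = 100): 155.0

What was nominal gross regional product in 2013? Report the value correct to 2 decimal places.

₹4,035.27 million

Nominal gross regional product = Real × (GDP deflator/100) = 2603.4 × 1.550 = 4035.27.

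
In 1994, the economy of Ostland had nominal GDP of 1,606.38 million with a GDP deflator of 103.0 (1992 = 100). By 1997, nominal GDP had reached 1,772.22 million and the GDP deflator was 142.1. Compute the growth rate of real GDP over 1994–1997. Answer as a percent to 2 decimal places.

Real GDP 1994 = 1606.38 / 1.030 = 1559.59.
Real GDP 1997 = 1772.22 / 1.421 = 1247.16.
Real growth = 1247.16 / 1559.59 − 1 = -0.2003.

-20.03%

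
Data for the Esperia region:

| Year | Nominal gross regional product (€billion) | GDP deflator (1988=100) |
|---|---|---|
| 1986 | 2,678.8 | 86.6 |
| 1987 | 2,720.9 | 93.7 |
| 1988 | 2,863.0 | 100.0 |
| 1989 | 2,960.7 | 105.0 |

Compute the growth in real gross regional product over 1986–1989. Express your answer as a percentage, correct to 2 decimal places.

Real gross regional product 1986 = 2678.8/0.866 = 3093.30.
Real gross regional product 1989 = 2960.7/1.050 = 2819.71.
Change = 2819.71/3093.30 − 1 = -0.0884.

-8.84%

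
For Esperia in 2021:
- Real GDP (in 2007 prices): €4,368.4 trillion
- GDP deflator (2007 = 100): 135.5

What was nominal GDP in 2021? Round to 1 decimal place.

Nominal GDP = Real × (GDP deflator/100) = 4368.4 × 1.355 = 5919.18.

€5,919.2 trillion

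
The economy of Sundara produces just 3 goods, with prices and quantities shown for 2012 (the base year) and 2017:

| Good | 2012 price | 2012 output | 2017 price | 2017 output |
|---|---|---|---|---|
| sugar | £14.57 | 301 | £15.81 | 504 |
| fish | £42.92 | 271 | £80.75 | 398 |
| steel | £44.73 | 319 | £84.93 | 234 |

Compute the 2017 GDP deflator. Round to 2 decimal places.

171.90

Nominal GDP 2017 = 15.81·504 + 80.75·398 + 84.93·234 = 59980.36.
Real GDP 2017 (at 2012 prices) = 14.57·504 + 42.92·398 + 44.73·234 = 34892.26.
Deflator = Nominal/Real × 100 = 59980.36/34892.26 × 100 = 171.902.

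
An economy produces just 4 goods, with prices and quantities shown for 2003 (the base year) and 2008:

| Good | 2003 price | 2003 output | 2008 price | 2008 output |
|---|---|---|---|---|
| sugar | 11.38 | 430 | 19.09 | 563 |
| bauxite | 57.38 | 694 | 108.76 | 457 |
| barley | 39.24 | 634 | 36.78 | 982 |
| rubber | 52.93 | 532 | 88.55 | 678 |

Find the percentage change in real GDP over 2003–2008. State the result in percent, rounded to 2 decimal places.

Real GDP 2003 = Nominal GDP 2003 = 11.38·430 + 57.38·694 + 39.24·634 + 52.93·532 = 97752.04.
Real GDP 2008 (at 2003 prices) = 11.38·563 + 57.38·457 + 39.24·982 + 52.93·678 = 107049.82.
Real growth = 107049.82/97752.04 − 1 = 0.0951.

9.51%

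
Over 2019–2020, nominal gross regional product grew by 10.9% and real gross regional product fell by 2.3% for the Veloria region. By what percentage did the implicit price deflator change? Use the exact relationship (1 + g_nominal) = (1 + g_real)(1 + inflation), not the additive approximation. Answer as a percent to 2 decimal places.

13.51%

(1 + g_nom) = (1 + g_real)(1 + π), so π = 1.1090 / 0.9770 − 1 = 0.13511.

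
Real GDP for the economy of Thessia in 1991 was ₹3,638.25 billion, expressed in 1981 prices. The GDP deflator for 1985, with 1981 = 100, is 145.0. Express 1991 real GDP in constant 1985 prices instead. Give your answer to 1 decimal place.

₹5,275.5 billion

Real GDP in 1985 prices = Real GDP in 1981 prices × (P_1985/P_1981) = 3638.25 × 1.450 = 5275.46.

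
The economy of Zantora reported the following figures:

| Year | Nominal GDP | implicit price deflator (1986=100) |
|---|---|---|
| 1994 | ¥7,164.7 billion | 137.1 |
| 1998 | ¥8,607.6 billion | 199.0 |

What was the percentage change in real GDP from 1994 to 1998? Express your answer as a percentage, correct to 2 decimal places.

-17.23%

Real GDP 1994 = 7164.7 / 1.371 = 5225.89.
Real GDP 1998 = 8607.6 / 1.990 = 4325.43.
Real growth = 4325.43 / 5225.89 − 1 = -0.1723.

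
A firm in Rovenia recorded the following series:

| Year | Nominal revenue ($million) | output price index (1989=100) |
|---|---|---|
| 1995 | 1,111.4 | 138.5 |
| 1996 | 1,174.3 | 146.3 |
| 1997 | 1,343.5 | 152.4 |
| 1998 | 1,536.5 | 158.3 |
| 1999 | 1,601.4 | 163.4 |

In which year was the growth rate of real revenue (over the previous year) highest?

1998

1996: real = 1174.3/1.463 = 802.67; growth vs 1995 (802.45) = 0.03%.
1997: real = 1343.5/1.524 = 881.56; growth vs 1996 (802.67) = 9.83%.
1998: real = 1536.5/1.583 = 970.63; growth vs 1997 (881.56) = 10.10%.
1999: real = 1601.4/1.634 = 980.05; growth vs 1998 (970.63) = 0.97%.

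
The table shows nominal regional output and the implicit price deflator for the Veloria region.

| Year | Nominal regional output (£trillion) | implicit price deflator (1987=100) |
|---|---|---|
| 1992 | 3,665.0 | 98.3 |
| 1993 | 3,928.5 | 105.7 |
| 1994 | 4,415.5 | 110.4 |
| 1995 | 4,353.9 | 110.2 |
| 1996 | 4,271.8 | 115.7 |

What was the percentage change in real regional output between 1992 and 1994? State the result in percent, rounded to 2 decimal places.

7.27%

Real regional output 1992 = 3665.0/0.983 = 3728.38.
Real regional output 1994 = 4415.5/1.104 = 3999.55.
Change = 3999.55/3728.38 − 1 = 0.0727.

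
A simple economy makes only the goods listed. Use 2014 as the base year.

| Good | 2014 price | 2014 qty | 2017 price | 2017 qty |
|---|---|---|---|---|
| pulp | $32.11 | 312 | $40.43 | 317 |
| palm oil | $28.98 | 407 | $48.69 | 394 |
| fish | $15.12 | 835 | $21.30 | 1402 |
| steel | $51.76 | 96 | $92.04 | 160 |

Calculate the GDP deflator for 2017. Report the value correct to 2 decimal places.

149.95

Nominal GDP 2017 = 40.43·317 + 48.69·394 + 21.30·1402 + 92.04·160 = 76589.17.
Real GDP 2017 (at 2014 prices) = 32.11·317 + 28.98·394 + 15.12·1402 + 51.76·160 = 51076.83.
Deflator = Nominal/Real × 100 = 76589.17/51076.83 × 100 = 149.949.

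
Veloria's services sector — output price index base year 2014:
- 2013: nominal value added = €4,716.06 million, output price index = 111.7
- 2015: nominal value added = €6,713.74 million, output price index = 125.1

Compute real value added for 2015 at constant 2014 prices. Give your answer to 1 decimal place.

Real value added = Nominal / (output price index/100) = 6713.74 / 1.251 = 5366.70.

€5,366.7 million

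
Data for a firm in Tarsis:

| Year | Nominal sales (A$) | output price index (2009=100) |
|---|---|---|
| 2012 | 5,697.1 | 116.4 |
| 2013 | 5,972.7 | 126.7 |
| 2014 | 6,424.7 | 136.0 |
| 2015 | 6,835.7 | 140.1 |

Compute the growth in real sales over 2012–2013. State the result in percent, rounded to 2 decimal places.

Real sales 2012 = 5697.1/1.164 = 4894.42.
Real sales 2013 = 5972.7/1.267 = 4714.05.
Change = 4714.05/4894.42 − 1 = -0.0369.

-3.69%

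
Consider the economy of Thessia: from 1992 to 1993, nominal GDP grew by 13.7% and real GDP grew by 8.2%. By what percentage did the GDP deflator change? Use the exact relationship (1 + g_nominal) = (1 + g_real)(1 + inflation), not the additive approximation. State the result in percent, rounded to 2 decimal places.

5.08%

(1 + g_nom) = (1 + g_real)(1 + π), so π = 1.1370 / 1.0820 − 1 = 0.05083.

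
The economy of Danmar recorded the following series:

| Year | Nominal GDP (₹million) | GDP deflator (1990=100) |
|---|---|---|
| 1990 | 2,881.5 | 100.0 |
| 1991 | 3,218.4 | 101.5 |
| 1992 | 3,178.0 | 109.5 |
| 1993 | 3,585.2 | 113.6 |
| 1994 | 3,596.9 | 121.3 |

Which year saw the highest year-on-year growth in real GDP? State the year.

1991

1991: real = 3218.4/1.015 = 3170.84; growth vs 1990 (2881.50) = 10.04%.
1992: real = 3178.0/1.095 = 2902.28; growth vs 1991 (3170.84) = -8.47%.
1993: real = 3585.2/1.136 = 3155.99; growth vs 1992 (2902.28) = 8.74%.
1994: real = 3596.9/1.213 = 2965.29; growth vs 1993 (3155.99) = -6.04%.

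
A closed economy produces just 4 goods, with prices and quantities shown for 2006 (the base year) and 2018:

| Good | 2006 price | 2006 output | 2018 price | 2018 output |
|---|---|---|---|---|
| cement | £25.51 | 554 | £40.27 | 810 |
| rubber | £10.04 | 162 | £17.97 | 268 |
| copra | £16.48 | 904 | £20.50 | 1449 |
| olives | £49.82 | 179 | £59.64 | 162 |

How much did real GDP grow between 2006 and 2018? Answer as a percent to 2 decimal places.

39.75%

Real GDP 2006 = Nominal GDP 2006 = 25.51·554 + 10.04·162 + 16.48·904 + 49.82·179 = 39574.72.
Real GDP 2018 (at 2006 prices) = 25.51·810 + 10.04·268 + 16.48·1449 + 49.82·162 = 55304.18.
Real growth = 55304.18/39574.72 − 1 = 0.3975.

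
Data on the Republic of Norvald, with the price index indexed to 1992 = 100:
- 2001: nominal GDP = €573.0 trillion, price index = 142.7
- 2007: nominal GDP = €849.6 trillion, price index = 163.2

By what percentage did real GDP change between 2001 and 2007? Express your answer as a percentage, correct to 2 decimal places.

Deflate each year: 2001 → 573.0/1.427 = 401.54; 2007 → 849.6/1.632 = 520.59.
So real GDP changed by 520.59/401.54 − 1 = 0.2965, i.e. 29.65%.

29.65%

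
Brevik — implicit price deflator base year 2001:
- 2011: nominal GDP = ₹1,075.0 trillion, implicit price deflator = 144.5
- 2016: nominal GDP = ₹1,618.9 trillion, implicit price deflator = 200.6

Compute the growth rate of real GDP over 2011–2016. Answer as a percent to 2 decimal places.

Real GDP 2011 = 1075.0 / 1.445 = 743.94.
Real GDP 2016 = 1618.9 / 2.006 = 807.03.
Real growth = 807.03 / 743.94 − 1 = 0.0848.

8.48%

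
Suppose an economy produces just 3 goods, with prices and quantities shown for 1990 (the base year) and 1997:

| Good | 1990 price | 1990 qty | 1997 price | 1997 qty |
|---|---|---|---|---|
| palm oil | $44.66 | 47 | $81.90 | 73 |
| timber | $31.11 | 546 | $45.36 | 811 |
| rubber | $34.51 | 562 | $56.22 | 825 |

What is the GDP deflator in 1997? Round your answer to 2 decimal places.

156.51

Nominal GDP 1997 = 81.90·73 + 45.36·811 + 56.22·825 = 89147.16.
Real GDP 1997 (at 1990 prices) = 44.66·73 + 31.11·811 + 34.51·825 = 56961.14.
Deflator = Nominal/Real × 100 = 89147.16/56961.14 × 100 = 156.505.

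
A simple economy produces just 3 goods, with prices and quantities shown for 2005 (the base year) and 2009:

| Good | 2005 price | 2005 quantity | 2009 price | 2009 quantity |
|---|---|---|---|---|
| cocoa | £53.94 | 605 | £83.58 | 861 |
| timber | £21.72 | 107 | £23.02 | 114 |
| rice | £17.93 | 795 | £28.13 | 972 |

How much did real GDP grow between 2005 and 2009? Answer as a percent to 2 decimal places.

Real GDP 2005 = Nominal GDP 2005 = 53.94·605 + 21.72·107 + 17.93·795 = 49212.09.
Real GDP 2009 (at 2005 prices) = 53.94·861 + 21.72·114 + 17.93·972 = 66346.38.
Real growth = 66346.38/49212.09 − 1 = 0.3482.

34.82%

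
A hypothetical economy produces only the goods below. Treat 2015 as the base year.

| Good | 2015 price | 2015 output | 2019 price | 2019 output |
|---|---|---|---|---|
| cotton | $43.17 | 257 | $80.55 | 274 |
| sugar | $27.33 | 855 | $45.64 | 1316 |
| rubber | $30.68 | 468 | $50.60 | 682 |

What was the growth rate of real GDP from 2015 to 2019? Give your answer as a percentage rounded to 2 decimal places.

Real GDP 2015 = Nominal GDP 2015 = 43.17·257 + 27.33·855 + 30.68·468 = 48820.08.
Real GDP 2019 (at 2015 prices) = 43.17·274 + 27.33·1316 + 30.68·682 = 68718.62.
Real growth = 68718.62/48820.08 − 1 = 0.4076.

40.76%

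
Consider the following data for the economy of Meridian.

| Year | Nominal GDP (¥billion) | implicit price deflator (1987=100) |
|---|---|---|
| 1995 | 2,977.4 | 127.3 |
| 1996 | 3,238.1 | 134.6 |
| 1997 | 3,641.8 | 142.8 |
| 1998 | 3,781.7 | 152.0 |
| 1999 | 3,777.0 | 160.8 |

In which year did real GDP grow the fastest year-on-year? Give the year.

1997

1996: real = 3238.1/1.346 = 2405.72; growth vs 1995 (2338.88) = 2.86%.
1997: real = 3641.8/1.428 = 2550.28; growth vs 1996 (2405.72) = 6.01%.
1998: real = 3781.7/1.520 = 2487.96; growth vs 1997 (2550.28) = -2.44%.
1999: real = 3777.0/1.608 = 2348.88; growth vs 1998 (2487.96) = -5.59%.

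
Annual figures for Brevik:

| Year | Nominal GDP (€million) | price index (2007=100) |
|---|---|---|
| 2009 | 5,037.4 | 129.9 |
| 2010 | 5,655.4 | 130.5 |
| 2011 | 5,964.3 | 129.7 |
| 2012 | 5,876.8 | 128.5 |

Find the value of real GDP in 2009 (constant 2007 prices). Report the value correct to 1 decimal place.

€3,877.9 million

Real GDP 2009 = 5037.4 / 1.299 = 3877.91.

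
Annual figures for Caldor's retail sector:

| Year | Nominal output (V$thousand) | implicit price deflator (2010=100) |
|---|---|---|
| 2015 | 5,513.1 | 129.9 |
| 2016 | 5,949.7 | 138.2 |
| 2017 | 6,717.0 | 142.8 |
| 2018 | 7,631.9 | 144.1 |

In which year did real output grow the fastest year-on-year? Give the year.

2016: real = 5949.7/1.382 = 4305.14; growth vs 2015 (4244.11) = 1.44%.
2017: real = 6717.0/1.428 = 4703.78; growth vs 2016 (4305.14) = 9.26%.
2018: real = 7631.9/1.441 = 5296.25; growth vs 2017 (4703.78) = 12.60%.

2018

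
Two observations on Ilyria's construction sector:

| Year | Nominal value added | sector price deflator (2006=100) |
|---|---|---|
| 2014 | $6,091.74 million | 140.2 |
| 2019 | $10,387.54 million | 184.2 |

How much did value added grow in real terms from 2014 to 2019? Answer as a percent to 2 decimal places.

29.79%

Real value added 2014 = 6091.74 / 1.402 = 4345.04.
Real value added 2019 = 10387.54 / 1.842 = 5639.27.
Real growth = 5639.27 / 4345.04 − 1 = 0.2979.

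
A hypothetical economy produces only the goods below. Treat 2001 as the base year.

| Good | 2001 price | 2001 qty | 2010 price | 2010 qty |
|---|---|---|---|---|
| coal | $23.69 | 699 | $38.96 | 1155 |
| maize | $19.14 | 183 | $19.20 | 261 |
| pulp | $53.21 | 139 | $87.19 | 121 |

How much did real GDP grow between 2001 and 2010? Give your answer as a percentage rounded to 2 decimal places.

Real GDP 2001 = Nominal GDP 2001 = 23.69·699 + 19.14·183 + 53.21·139 = 27458.12.
Real GDP 2010 (at 2001 prices) = 23.69·1155 + 19.14·261 + 53.21·121 = 38795.90.
Real growth = 38795.90/27458.12 − 1 = 0.4129.

41.29%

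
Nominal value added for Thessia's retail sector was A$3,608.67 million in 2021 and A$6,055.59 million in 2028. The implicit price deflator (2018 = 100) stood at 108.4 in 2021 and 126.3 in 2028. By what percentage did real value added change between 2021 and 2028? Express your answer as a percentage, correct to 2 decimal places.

44.02%

Real value added 2021 = 3608.67 / 1.084 = 3329.03.
Real value added 2028 = 6055.59 / 1.263 = 4794.61.
Real growth = 4794.61 / 3329.03 − 1 = 0.4402.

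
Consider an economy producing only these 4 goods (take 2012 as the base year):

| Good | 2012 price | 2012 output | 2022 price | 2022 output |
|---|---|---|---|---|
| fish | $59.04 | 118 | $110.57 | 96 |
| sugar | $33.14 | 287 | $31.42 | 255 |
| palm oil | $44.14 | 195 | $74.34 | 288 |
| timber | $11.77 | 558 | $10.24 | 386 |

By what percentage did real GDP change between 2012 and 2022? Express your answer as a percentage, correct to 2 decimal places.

-0.88%

Real GDP 2012 = Nominal GDP 2012 = 59.04·118 + 33.14·287 + 44.14·195 + 11.77·558 = 31652.86.
Real GDP 2022 (at 2012 prices) = 59.04·96 + 33.14·255 + 44.14·288 + 11.77·386 = 31374.08.
Real growth = 31374.08/31652.86 − 1 = -0.0088.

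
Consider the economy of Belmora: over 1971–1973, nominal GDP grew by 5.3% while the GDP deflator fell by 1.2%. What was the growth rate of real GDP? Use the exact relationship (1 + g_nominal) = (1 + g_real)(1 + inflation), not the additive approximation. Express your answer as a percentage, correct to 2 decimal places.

(1 + g_nom) = (1 + g_real)(1 + π), so g_real = 1.0530 / 0.9880 − 1 = 0.06579.

6.58%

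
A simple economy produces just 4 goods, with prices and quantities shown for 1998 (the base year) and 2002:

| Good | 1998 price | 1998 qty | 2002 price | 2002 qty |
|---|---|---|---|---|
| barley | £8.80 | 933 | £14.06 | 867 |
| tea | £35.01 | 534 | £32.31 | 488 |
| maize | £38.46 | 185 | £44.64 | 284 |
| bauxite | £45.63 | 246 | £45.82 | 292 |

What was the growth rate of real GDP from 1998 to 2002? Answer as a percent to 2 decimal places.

Real GDP 1998 = Nominal GDP 1998 = 8.80·933 + 35.01·534 + 38.46·185 + 45.63·246 = 45245.82.
Real GDP 2002 (at 1998 prices) = 8.80·867 + 35.01·488 + 38.46·284 + 45.63·292 = 48961.08.
Real growth = 48961.08/45245.82 − 1 = 0.0821.

8.21%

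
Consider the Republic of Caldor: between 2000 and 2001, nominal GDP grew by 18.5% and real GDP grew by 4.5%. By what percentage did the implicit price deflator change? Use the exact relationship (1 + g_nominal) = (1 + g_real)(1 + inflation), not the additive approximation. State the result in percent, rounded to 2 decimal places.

13.40%

(1 + g_nom) = (1 + g_real)(1 + π), so π = 1.1850 / 1.0450 − 1 = 0.13397.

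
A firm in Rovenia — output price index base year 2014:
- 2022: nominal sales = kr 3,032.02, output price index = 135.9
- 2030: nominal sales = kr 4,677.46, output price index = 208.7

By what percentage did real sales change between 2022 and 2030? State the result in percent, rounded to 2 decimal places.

Deflate each year: 2022 → 3032.02/1.359 = 2231.07; 2030 → 4677.46/2.087 = 2241.24.
So real sales changed by 2241.24/2231.07 − 1 = 0.0046, i.e. 0.46%.

0.46%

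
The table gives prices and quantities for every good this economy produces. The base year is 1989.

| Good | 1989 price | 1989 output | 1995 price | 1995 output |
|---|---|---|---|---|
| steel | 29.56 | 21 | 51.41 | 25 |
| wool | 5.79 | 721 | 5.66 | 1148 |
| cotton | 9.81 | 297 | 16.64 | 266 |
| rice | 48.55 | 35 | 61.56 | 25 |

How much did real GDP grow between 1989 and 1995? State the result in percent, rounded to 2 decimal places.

19.14%

Real GDP 1989 = Nominal GDP 1989 = 29.56·21 + 5.79·721 + 9.81·297 + 48.55·35 = 9408.17.
Real GDP 1995 (at 1989 prices) = 29.56·25 + 5.79·1148 + 9.81·266 + 48.55·25 = 11209.13.
Real growth = 11209.13/9408.17 − 1 = 0.1914.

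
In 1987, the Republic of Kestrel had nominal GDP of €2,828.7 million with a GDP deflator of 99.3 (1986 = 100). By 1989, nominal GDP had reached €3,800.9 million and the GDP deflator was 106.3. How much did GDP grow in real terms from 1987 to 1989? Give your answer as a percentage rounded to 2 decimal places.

25.52%

Real GDP 1987 = 2828.7 / 0.993 = 2848.64.
Real GDP 1989 = 3800.9 / 1.063 = 3575.63.
Real growth = 3575.63 / 2848.64 − 1 = 0.2552.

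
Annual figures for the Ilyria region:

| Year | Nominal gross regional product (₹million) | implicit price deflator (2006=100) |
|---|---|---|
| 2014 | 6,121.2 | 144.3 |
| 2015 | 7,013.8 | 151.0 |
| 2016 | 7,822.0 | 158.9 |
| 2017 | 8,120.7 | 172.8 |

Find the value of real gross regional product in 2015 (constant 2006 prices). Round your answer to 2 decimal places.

₹4,644.90 million

Real gross regional product 2015 = 7013.8 / 1.510 = 4644.90.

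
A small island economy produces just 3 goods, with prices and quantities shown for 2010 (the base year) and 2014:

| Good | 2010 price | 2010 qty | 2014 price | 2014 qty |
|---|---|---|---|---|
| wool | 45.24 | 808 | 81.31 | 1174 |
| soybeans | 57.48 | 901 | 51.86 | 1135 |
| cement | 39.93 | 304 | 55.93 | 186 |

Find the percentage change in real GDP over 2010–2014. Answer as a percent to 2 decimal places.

Real GDP 2010 = Nominal GDP 2010 = 45.24·808 + 57.48·901 + 39.93·304 = 100482.12.
Real GDP 2014 (at 2010 prices) = 45.24·1174 + 57.48·1135 + 39.93·186 = 125778.54.
Real growth = 125778.54/100482.12 − 1 = 0.2518.

25.18%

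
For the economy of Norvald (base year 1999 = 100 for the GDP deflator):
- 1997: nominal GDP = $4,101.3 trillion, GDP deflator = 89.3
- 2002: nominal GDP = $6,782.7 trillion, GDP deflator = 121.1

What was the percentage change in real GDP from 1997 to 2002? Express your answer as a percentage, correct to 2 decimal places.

21.95%

Real GDP 1997 = 4101.3 / 0.893 = 4592.72.
Real GDP 2002 = 6782.7 / 1.211 = 5600.91.
Real growth = 5600.91 / 4592.72 − 1 = 0.2195.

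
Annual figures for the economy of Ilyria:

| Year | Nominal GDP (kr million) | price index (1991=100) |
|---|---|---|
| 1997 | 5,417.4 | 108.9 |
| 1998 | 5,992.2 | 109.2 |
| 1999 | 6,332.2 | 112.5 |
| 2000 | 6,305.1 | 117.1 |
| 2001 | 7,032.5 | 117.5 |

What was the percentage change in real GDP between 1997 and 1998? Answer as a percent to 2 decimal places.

Real GDP 1997 = 5417.4/1.089 = 4974.66.
Real GDP 1998 = 5992.2/1.092 = 5487.36.
Change = 5487.36/4974.66 − 1 = 0.1031.

10.31%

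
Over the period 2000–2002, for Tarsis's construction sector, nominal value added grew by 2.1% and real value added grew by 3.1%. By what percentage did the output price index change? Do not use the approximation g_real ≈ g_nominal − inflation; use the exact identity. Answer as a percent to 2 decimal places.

(1 + g_nom) = (1 + g_real)(1 + π), so π = 1.0210 / 1.0310 − 1 = -0.00970.

-0.97%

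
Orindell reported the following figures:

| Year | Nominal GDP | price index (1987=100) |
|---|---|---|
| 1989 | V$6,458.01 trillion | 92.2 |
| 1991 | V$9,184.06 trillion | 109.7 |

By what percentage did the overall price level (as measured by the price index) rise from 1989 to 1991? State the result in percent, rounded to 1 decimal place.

Price-level change = 109.7 / 92.2 − 1 = 0.1898.

19.0%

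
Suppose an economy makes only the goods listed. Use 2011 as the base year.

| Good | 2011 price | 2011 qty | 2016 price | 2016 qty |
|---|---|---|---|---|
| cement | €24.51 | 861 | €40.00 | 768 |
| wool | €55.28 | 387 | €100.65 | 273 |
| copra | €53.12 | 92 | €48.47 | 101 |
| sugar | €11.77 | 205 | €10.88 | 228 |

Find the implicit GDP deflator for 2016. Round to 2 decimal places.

156.26

Nominal GDP 2016 = 40.00·768 + 100.65·273 + 48.47·101 + 10.88·228 = 65573.56.
Real GDP 2016 (at 2011 prices) = 24.51·768 + 55.28·273 + 53.12·101 + 11.77·228 = 41963.80.
Deflator = Nominal/Real × 100 = 65573.56/41963.80 × 100 = 156.262.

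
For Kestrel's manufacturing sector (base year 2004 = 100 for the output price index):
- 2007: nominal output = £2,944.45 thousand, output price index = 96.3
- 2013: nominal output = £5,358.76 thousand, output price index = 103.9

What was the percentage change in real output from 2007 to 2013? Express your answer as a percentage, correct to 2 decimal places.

68.68%

Deflate each year: 2007 → 2944.45/0.963 = 3057.58; 2013 → 5358.76/1.039 = 5157.61.
So real output changed by 5157.61/3057.58 − 1 = 0.6868, i.e. 68.68%.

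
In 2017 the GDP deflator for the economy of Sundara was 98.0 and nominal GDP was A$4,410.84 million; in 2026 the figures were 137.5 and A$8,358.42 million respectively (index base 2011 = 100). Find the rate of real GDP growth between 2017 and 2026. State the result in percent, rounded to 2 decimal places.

Deflate each year: 2017 → 4410.84/0.980 = 4500.86; 2026 → 8358.42/1.375 = 6078.85.
So real GDP changed by 6078.85/4500.86 − 1 = 0.3506, i.e. 35.06%.

35.06%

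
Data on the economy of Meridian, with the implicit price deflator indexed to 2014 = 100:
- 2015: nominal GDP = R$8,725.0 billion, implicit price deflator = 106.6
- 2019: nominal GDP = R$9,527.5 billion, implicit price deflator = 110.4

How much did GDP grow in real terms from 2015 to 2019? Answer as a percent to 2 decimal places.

Deflate each year: 2015 → 8725.0/1.066 = 8184.80; 2019 → 9527.5/1.104 = 8629.98.
So real GDP changed by 8629.98/8184.80 − 1 = 0.0544, i.e. 5.44%.

5.44%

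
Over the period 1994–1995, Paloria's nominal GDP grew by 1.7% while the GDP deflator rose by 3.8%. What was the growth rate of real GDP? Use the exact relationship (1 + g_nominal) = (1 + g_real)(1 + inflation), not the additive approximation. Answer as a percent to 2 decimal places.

-2.02%

(1 + g_nom) = (1 + g_real)(1 + π), so g_real = 1.0170 / 1.0380 − 1 = -0.02023.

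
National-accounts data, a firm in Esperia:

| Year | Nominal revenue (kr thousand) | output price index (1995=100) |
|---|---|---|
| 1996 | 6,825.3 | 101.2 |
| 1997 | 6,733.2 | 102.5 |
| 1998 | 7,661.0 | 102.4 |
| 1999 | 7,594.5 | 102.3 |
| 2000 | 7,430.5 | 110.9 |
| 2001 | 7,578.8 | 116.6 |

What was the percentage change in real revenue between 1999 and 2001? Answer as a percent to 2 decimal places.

-12.45%

Real revenue 1999 = 7594.5/1.023 = 7423.75.
Real revenue 2001 = 7578.8/1.166 = 6499.83.
Change = 6499.83/7423.75 − 1 = -0.1245.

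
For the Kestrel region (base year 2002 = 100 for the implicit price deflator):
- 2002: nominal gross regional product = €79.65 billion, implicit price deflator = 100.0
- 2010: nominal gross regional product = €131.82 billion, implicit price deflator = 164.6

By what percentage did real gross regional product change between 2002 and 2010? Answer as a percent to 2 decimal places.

Deflate each year: 2002 → 79.65/1.000 = 79.65; 2010 → 131.82/1.646 = 80.09.
So real gross regional product changed by 80.09/79.65 − 1 = 0.0055, i.e. 0.55%.

0.55%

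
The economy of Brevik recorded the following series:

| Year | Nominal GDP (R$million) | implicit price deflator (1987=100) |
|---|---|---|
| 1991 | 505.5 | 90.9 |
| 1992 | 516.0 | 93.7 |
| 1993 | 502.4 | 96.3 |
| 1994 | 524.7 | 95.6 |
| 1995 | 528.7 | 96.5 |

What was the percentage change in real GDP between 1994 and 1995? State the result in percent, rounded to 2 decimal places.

Real GDP 1994 = 524.7/0.956 = 548.85.
Real GDP 1995 = 528.7/0.965 = 547.88.
Change = 547.88/548.85 − 1 = -0.0018.

-0.18%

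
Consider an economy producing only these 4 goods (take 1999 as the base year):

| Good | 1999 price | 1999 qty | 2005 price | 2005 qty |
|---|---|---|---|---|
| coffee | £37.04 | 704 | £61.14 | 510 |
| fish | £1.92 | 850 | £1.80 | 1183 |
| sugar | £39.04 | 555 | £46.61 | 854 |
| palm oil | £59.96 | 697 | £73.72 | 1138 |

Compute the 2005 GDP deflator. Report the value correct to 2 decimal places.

127.92

Nominal GDP 2005 = 61.14·510 + 1.80·1183 + 46.61·854 + 73.72·1138 = 157009.10.
Real GDP 2005 (at 1999 prices) = 37.04·510 + 1.92·1183 + 39.04·854 + 59.96·1138 = 122736.40.
Deflator = Nominal/Real × 100 = 157009.10/122736.40 × 100 = 127.924.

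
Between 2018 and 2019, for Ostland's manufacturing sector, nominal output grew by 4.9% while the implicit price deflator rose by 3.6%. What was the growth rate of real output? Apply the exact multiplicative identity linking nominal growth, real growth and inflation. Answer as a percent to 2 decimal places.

(1 + g_nom) = (1 + g_real)(1 + π), so g_real = 1.0490 / 1.0360 − 1 = 0.01255.

1.25%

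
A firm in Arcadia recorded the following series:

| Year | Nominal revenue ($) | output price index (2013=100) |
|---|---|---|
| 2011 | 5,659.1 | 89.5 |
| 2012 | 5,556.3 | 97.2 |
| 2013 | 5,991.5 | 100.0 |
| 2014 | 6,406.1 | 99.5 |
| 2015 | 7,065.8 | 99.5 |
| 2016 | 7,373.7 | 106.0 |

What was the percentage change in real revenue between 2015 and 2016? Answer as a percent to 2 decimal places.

-2.04%

Real revenue 2015 = 7065.8/0.995 = 7101.31.
Real revenue 2016 = 7373.7/1.060 = 6956.32.
Change = 6956.32/7101.31 − 1 = -0.0204.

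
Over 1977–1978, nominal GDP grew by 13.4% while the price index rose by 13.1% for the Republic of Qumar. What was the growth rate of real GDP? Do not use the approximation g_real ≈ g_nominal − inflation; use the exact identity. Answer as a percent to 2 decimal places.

(1 + g_nom) = (1 + g_real)(1 + π), so g_real = 1.1340 / 1.1310 − 1 = 0.00265.

0.27%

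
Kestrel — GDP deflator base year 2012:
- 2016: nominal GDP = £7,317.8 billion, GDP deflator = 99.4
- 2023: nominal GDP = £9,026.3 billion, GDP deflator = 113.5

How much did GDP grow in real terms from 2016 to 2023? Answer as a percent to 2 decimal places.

8.02%

Real GDP 2016 = 7317.8 / 0.994 = 7361.97.
Real GDP 2023 = 9026.3 / 1.135 = 7952.69.
Real growth = 7952.69 / 7361.97 − 1 = 0.0802.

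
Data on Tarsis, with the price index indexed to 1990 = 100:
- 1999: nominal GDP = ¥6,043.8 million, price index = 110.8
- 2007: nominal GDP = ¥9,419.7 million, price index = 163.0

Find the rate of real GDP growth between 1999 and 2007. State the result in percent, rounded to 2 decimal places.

Real GDP 1999 = 6043.8 / 1.108 = 5454.69.
Real GDP 2007 = 9419.7 / 1.630 = 5778.96.
Real growth = 5778.96 / 5454.69 − 1 = 0.0594.

5.94%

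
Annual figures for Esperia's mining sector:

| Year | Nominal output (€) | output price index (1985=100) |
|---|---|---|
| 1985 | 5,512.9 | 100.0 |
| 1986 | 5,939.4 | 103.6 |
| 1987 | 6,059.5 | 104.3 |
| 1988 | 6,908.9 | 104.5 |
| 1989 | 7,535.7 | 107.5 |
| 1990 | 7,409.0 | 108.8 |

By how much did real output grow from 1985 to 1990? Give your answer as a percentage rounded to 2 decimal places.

Real output 1985 = 5512.9/1.000 = 5512.90.
Real output 1990 = 7409.0/1.088 = 6809.74.
Change = 6809.74/5512.90 − 1 = 0.2352.

23.52%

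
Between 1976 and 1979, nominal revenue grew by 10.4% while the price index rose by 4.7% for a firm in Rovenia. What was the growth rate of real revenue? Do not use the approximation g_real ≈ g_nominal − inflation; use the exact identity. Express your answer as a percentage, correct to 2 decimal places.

5.44%

(1 + g_nom) = (1 + g_real)(1 + π), so g_real = 1.1040 / 1.0470 − 1 = 0.05444.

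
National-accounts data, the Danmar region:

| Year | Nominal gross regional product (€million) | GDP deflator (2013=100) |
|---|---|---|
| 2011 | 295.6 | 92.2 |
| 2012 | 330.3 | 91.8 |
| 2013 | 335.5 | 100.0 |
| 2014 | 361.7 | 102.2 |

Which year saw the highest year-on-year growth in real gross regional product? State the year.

2012

2012: real = 330.3/0.918 = 359.80; growth vs 2011 (320.61) = 12.22%.
2013: real = 335.5/1.000 = 335.50; growth vs 2012 (359.80) = -6.75%.
2014: real = 361.7/1.022 = 353.91; growth vs 2013 (335.50) = 5.49%.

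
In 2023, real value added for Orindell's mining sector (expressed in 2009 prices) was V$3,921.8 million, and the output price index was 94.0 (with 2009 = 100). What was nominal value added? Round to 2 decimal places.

V$3,686.49 million

Nominal value added = Real × (output price index/100) = 3921.8 × 0.940 = 3686.49.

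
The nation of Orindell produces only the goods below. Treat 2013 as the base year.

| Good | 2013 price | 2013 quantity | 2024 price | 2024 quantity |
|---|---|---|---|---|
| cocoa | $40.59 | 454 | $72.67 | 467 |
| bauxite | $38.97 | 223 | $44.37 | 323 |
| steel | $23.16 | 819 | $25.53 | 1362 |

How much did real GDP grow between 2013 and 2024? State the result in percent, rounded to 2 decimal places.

Real GDP 2013 = Nominal GDP 2013 = 40.59·454 + 38.97·223 + 23.16·819 = 46086.21.
Real GDP 2024 (at 2013 prices) = 40.59·467 + 38.97·323 + 23.16·1362 = 63086.76.
Real growth = 63086.76/46086.21 − 1 = 0.3689.

36.89%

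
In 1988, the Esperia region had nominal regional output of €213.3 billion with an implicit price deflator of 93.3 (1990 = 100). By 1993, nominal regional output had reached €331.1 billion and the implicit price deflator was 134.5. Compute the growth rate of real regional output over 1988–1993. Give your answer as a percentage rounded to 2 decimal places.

Real regional output 1988 = 213.3 / 0.933 = 228.62.
Real regional output 1993 = 331.1 / 1.345 = 246.17.
Real growth = 246.17 / 228.62 − 1 = 0.0768.

7.68%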